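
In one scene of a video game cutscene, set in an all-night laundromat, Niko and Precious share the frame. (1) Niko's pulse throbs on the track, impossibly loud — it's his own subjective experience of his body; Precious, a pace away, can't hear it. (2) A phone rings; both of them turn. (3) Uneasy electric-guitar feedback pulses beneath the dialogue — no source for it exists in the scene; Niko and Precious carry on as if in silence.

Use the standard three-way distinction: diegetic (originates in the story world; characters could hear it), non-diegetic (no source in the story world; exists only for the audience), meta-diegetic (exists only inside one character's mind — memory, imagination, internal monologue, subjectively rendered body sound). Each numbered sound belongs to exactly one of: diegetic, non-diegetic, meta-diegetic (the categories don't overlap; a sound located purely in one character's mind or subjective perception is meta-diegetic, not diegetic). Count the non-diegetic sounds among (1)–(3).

1

(1) is meta-diegetic: it's Niko's internal bodily sensation rendered as sound; only Niko 'hears' it.
(2) a phone is a real object/event in the scene's world → diegetic.
(3) is non-diegetic: score with no on-screen or off-screen source; it exists for the audience alone.
So 1 of the 3 is non-diegetic: (3).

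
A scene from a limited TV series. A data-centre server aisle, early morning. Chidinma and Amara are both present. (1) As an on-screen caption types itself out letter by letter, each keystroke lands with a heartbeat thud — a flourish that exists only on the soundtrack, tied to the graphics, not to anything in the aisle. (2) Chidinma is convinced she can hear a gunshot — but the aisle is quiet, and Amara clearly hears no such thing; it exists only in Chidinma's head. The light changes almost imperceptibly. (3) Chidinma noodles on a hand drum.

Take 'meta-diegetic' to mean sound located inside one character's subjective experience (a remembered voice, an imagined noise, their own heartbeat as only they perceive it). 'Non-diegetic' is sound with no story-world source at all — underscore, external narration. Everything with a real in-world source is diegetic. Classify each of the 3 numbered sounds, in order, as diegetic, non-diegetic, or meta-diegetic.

non-diegetic, meta-diegetic, diegetic

(1) is non-diegetic: the caption isn't part of the story world, so neither is the sound tied to it.
(2) subjective to Chidinma: the aisle is silent and Amara hears nothing → meta-diegetic.
Sound (3): Chidinma is producing the music live, in the story world, so diegetic.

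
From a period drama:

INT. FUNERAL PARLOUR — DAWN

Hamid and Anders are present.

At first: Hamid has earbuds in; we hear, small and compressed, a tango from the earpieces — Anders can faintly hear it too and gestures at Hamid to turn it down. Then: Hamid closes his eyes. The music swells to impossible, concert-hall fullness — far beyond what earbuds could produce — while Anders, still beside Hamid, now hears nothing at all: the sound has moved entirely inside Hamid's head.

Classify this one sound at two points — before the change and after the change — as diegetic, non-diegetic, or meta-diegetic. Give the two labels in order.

diegetic, meta-diegetic

Before the change: the earbuds are a physical source both characters can hear → diegetic.
After the change: the music now exists only as Hamid's subjective experience; Anders can no longer hear it → meta-diegetic.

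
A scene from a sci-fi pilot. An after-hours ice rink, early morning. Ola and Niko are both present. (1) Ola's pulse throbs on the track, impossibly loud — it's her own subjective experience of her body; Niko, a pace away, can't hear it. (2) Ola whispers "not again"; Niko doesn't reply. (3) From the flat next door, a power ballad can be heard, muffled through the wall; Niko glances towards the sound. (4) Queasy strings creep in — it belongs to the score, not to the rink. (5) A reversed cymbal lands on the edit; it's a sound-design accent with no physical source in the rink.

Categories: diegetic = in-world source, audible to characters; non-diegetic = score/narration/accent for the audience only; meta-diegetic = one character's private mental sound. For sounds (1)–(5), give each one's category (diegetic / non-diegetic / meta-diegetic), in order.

(1) is meta-diegetic: it's Ola's internal bodily sensation rendered as sound; only Ola 'hears' it.
(2) spoken by a character present in the story world → diegetic.
Sound (3): the music has an off-screen but real-world source and a character hears it, so diegetic.
(4) score with no on-screen or off-screen source; it exists for the audience alone → non-diegetic.
(5) nothing in the scene produces it; it's an accent added for the audience → non-diegetic.

meta-diegetic, diegetic, diegetic, non-diegetic, non-diegetic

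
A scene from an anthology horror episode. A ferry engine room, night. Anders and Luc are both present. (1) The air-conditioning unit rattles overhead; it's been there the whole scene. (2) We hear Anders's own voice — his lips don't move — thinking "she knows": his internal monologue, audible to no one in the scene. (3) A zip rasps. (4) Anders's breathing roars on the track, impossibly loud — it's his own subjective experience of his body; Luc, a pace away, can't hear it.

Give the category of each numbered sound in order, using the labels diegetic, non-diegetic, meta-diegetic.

diegetic, meta-diegetic, diegetic, meta-diegetic

(1) is diegetic: the air-conditioning unit is part of the location's real environment.
Sound (2): internal monologue — inside Anders's mind, not spoken into the scene, so meta-diegetic.
(3) a zip is a real object/event in the scene's world → diegetic.
Sound (4): it's Anders's internal bodily sensation rendered as sound; only Anders 'hears' it, so meta-diegetic.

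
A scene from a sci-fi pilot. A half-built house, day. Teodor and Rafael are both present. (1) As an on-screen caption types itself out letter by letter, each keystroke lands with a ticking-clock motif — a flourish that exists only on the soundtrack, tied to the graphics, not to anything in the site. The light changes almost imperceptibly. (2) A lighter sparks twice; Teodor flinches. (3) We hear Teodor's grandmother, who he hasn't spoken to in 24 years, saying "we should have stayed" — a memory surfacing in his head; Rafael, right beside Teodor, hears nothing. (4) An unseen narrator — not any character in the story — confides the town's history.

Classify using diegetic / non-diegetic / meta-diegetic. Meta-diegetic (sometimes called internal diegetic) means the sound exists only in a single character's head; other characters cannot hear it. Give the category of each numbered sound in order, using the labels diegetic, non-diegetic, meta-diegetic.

non-diegetic, diegetic, meta-diegetic, non-diegetic

Sound (1): it accompanies on-screen graphics, not anything inside the story world, so non-diegetic.
(2) the sound comes from a lighter physically present in the location → diegetic.
(3) is meta-diegetic: the voice is a memory playing only inside Teodor's mind; Rafael can't hear it.
Sound (4): external voice-over — not a character, not heard by anyone in the scene, so non-diegetic.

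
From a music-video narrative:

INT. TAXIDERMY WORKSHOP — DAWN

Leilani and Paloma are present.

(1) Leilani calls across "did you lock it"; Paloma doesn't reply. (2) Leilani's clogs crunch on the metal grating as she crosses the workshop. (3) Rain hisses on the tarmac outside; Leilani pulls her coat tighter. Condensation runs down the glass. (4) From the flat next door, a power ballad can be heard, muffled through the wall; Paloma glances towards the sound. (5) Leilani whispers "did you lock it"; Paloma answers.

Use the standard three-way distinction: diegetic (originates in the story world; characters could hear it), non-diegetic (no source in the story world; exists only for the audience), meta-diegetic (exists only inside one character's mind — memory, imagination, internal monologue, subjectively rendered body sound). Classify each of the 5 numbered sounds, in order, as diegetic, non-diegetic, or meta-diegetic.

diegetic, diegetic, diegetic, diegetic, diegetic

Sound (1): spoken by a character present in the story world, so diegetic.
(2) a character's body making contact with the set — an in-world sound → diegetic.
(3) it's the actual ambient sound of the location → diegetic.
(4) is diegetic: it's coming from the flat next door — a location within the story world — and Paloma reacts.
Sound (5): spoken by a character present in the story world, so diegetic.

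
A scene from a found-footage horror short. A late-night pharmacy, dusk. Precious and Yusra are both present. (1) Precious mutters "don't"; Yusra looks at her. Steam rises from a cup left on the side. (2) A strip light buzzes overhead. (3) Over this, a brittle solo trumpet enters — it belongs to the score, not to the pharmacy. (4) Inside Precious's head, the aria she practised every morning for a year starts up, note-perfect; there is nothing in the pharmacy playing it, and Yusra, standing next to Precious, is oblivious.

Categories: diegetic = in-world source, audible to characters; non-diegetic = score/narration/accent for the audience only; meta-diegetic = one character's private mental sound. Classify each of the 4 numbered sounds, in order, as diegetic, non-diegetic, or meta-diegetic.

(1) Precious is a character speaking aloud in the scene → diegetic.
Sound (2): a strip light is part of the location's real environment, so diegetic.
(3) is non-diegetic: nothing in the pharmacy produces it and the characters don't hear it — pure soundtrack.
(4) is meta-diegetic: the music is a memory playing inside Precious's mind alone; no real-world source, Yusra can't hear it.

diegetic, diegetic, non-diegetic, meta-diegetic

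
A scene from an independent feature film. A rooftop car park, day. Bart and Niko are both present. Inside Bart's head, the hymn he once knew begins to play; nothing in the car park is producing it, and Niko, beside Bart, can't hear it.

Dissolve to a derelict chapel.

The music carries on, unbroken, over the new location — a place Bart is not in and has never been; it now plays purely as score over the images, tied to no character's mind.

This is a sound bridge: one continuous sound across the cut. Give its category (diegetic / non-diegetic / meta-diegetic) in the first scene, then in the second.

meta-diegetic, non-diegetic

Scene one: the music exists only inside Bart's mind; Niko can't hear it → meta-diegetic.
Scene two: it's detached from Bart entirely and plays over unrelated images with no in-world source — conventional underscore → non-diegetic.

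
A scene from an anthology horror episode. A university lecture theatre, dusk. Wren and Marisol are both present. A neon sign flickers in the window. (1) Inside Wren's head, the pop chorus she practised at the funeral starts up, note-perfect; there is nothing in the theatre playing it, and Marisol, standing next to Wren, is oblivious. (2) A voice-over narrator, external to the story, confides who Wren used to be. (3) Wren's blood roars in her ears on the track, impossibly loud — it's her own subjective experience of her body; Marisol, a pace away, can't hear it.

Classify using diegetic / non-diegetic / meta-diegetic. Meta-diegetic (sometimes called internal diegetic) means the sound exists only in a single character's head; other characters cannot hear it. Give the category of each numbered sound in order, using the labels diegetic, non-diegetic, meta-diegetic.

meta-diegetic, non-diegetic, meta-diegetic

(1) remembered music, private to Wren — Marisol is oblivious because it isn't in the room → meta-diegetic.
Sound (2): the narrator exists outside the story world, addressing only the audience, so non-diegetic.
(3) it's Wren's internal bodily sensation rendered as sound; only Wren 'hears' it → meta-diegetic.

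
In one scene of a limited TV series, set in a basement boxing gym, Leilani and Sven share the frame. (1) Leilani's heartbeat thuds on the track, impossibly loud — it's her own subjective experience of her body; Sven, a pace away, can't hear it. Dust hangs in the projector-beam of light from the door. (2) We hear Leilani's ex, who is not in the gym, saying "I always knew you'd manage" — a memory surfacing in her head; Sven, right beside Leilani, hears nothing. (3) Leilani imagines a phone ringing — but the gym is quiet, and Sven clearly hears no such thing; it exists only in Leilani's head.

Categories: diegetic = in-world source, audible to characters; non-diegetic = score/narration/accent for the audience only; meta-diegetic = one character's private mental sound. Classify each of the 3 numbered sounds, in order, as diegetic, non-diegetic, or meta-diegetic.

(1) is meta-diegetic: point-of-audition from inside Leilani's body; not a sound in the room.
Sound (2): it's Leilani's recollection rendered as sound; the other character can't hear it, so meta-diegetic.
(3) is meta-diegetic: Leilani alone 'hears' it — an imagined sound, not present in the space.

meta-diegetic, meta-diegetic, meta-diegetic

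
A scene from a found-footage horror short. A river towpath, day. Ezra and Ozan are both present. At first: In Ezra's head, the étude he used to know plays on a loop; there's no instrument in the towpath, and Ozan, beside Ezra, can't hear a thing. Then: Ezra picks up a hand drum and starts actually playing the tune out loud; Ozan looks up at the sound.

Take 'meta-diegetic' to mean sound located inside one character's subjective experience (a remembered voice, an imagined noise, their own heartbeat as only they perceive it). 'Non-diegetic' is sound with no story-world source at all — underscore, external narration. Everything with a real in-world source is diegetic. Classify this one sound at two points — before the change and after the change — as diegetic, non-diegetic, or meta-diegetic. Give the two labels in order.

Before the change: the tune exists only as Ezra's private memory; Ozan can't hear it → meta-diegetic.
After the change: Ezra is now producing it live on a hand drum, in the room, and Ozan hears it → diegetic.

meta-diegetic, diegetic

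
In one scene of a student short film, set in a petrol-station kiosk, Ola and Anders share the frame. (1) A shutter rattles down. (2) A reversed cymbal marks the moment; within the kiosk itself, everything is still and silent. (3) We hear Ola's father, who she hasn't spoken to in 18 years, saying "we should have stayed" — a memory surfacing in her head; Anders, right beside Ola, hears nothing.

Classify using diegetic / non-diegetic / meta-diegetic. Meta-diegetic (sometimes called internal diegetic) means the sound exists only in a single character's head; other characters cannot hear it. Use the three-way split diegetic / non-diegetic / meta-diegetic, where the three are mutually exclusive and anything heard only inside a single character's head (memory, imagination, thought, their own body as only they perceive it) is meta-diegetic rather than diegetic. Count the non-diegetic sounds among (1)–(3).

1

(1) is diegetic: an in-world source (a shutter); characters could hear it.
Sound (2): an editorial stinger — it belongs to the cut, not the story world, so non-diegetic.
(3) a remembered line, private to Ola — not present in the room, not audible to Anders → meta-diegetic.
So 1 of the 3 is non-diegetic: (2).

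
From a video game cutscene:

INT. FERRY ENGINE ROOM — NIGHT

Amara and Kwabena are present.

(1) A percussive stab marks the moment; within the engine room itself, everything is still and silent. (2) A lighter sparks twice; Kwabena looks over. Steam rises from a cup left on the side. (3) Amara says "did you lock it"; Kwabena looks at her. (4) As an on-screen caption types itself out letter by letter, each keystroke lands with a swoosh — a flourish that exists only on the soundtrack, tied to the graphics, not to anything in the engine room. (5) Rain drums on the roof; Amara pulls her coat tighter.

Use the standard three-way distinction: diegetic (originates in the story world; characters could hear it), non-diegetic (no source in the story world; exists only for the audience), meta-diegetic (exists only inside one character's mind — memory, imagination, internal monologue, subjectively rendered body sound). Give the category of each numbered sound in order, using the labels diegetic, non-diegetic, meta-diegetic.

non-diegetic, diegetic, diegetic, non-diegetic, diegetic

Sound (1): nothing in the scene produces it; it's an accent added for the audience, so non-diegetic.
Sound (2): a lighter is a real object/event in the scene's world, so diegetic.
(3) on-screen dialogue — Amara speaks and Kwabena is there to hear → diegetic.
(4) is non-diegetic: the caption isn't part of the story world, so neither is the sound tied to it.
Sound (5): it's the actual ambient sound of the location, so diegetic.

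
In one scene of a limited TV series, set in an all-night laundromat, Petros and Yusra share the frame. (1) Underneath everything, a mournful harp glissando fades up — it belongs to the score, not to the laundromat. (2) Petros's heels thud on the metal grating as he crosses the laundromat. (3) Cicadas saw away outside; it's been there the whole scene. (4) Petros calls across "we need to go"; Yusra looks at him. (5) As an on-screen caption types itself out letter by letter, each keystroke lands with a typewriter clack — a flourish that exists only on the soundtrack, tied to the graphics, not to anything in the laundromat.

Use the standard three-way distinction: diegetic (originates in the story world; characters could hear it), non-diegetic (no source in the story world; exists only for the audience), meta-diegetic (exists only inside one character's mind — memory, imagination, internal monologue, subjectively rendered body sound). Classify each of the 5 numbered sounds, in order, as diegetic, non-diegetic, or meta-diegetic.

non-diegetic, diegetic, diegetic, diegetic, non-diegetic

(1) is non-diegetic: it has no source in the story world and no character can hear it — it's underscore.
Sound (2): Petros's footsteps are produced in the story world, so diegetic.
(3) is diegetic: ambient/room sound belonging to the story's physical space.
Sound (4): spoken by a character present in the story world, so diegetic.
Sound (5): sound married to a title/caption — outside the diegesis by definition, so non-diegetic.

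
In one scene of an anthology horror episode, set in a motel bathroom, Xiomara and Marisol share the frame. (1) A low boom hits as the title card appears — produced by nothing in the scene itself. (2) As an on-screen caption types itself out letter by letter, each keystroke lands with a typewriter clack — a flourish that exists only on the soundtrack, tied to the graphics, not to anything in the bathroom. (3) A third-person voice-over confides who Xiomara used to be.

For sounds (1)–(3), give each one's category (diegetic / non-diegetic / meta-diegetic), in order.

non-diegetic, non-diegetic, non-diegetic

(1) is non-diegetic: an editorial stinger — it belongs to the cut, not the story world.
Sound (2): sound married to a title/caption — outside the diegesis by definition, so non-diegetic.
(3) is non-diegetic: external voice-over — not a character, not heard by anyone in the scene.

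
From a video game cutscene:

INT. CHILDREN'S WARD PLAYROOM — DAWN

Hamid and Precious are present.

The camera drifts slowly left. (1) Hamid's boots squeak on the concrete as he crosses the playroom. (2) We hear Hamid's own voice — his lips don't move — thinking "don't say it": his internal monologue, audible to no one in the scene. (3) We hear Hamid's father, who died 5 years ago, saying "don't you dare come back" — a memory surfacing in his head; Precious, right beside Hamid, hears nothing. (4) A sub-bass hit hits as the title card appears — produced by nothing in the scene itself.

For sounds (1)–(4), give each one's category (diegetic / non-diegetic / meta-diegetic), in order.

diegetic, meta-diegetic, meta-diegetic, non-diegetic

(1) is diegetic: a character's body making contact with the set — an in-world sound.
(2) internal monologue — inside Hamid's mind, not spoken into the scene → meta-diegetic.
Sound (3): a remembered line, private to Hamid — not present in the room, not audible to Precious, so meta-diegetic.
(4) is non-diegetic: nothing in the scene produces it; it's an accent added for the audience.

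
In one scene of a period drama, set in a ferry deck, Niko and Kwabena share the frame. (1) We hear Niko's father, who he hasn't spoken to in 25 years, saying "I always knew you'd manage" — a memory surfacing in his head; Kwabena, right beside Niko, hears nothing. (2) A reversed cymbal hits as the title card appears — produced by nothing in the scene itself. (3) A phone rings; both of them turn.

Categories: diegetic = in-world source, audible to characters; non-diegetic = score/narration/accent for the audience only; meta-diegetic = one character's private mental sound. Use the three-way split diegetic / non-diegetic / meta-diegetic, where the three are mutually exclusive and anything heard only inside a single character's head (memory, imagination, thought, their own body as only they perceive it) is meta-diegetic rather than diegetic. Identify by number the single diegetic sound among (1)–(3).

(1) is meta-diegetic: the voice is a memory playing only inside Niko's mind; Kwabena can't hear it.
(2) nothing in the scene produces it; it's an accent added for the audience → non-diegetic.
(3) is diegetic: an in-world source (a phone); characters could hear it.
Only (3) is diegetic.

3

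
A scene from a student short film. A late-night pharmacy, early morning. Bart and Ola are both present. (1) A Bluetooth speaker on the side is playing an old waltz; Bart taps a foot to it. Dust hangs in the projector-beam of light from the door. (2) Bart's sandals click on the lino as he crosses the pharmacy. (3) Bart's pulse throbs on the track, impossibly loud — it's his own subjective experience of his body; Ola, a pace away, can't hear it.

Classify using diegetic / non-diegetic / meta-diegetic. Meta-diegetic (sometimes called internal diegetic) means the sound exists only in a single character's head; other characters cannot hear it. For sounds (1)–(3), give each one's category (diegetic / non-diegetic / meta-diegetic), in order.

diegetic, diegetic, meta-diegetic

(1) the music comes from an on-screen device that Bart responds to → diegetic.
Sound (2): a character's body making contact with the set — an in-world sound, so diegetic.
Sound (3): point-of-audition from inside Bart's body; not a sound in the room, so meta-diegetic.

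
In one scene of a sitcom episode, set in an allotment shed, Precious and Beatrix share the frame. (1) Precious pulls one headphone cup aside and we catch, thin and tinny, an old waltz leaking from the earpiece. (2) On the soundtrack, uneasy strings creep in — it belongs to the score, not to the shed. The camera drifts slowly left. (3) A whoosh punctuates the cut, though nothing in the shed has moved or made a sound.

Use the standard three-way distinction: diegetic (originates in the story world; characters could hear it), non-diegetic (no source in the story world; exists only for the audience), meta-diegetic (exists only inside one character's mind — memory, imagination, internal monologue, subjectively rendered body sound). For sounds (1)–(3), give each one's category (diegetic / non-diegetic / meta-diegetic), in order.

diegetic, non-diegetic, non-diegetic

(1) is diegetic: it's leaking from a physical pair of headphones in the scene.
(2) is non-diegetic: it has no source in the story world and no character can hear it — it's underscore.
Sound (3): nothing in the scene produces it; it's an accent added for the audience, so non-diegetic.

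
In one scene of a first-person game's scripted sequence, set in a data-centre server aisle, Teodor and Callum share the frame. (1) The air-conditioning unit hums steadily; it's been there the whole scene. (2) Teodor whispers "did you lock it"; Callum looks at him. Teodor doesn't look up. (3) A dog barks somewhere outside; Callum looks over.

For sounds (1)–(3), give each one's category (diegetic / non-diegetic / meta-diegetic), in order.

diegetic, diegetic, diegetic

Sound (1): the air-conditioning unit is part of the location's real environment, so diegetic.
(2) on-screen dialogue — Teodor speaks and Callum is there to hear → diegetic.
Sound (3): an in-world source (a dog); characters could hear it, so diegetic.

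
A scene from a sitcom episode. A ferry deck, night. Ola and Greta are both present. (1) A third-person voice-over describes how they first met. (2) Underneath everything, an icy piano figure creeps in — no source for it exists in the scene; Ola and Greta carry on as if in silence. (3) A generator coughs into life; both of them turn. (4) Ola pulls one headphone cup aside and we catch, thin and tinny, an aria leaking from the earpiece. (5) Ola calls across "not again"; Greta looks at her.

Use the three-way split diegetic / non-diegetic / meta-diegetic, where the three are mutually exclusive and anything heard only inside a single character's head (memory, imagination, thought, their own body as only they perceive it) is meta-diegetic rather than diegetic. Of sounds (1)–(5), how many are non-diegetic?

2

(1) commentary laid over the scene from outside the fiction → non-diegetic.
(2) is non-diegetic: score with no on-screen or off-screen source; it exists for the audience alone.
(3) an in-world source (a generator); characters could hear it → diegetic.
Sound (4): the headphones are an on-screen source, so diegetic.
(5) is diegetic: Ola is a character speaking aloud in the scene.
Non-diegetic: (1), (2) — that's 2.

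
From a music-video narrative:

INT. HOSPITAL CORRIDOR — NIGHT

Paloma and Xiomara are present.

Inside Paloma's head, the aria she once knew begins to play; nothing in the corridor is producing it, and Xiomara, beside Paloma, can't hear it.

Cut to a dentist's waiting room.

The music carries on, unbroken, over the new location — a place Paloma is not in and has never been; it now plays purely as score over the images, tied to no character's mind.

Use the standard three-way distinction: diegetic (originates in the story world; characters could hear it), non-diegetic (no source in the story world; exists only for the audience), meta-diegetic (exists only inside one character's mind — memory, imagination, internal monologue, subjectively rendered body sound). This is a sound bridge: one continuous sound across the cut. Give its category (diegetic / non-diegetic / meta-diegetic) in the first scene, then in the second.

Scene one: the music exists only inside Paloma's mind; Xiomara can't hear it → meta-diegetic.
Scene two: it's detached from Paloma entirely and plays over unrelated images with no in-world source — conventional underscore → non-diegetic.

meta-diegetic, non-diegetic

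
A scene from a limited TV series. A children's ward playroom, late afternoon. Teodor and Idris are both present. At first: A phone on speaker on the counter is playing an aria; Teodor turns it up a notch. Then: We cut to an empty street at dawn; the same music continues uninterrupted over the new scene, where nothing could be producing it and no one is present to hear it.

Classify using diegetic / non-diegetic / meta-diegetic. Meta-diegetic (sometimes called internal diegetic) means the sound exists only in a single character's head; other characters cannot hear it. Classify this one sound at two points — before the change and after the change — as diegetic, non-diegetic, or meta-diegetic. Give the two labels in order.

diegetic, non-diegetic

Before the change: a phone on speaker is a real in-scene source and Teodor reacts to it → diegetic.
After the change: there is no longer any in-world source and no one can hear it — it has become underscore → non-diegetic.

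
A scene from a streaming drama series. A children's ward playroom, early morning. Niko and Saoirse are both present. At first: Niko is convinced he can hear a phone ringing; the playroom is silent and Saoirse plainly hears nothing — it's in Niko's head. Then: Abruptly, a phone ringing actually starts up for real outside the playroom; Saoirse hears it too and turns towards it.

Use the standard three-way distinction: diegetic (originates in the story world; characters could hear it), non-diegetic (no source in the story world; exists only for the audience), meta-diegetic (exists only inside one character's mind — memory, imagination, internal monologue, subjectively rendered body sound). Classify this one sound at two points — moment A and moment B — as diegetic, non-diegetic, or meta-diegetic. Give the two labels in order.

meta-diegetic, diegetic

Moment A: only Niko 'hears' it — imagined, in his mind → meta-diegetic.
Moment B: now there's a real external source and Saoirse hears it too — in the story world → diegetic.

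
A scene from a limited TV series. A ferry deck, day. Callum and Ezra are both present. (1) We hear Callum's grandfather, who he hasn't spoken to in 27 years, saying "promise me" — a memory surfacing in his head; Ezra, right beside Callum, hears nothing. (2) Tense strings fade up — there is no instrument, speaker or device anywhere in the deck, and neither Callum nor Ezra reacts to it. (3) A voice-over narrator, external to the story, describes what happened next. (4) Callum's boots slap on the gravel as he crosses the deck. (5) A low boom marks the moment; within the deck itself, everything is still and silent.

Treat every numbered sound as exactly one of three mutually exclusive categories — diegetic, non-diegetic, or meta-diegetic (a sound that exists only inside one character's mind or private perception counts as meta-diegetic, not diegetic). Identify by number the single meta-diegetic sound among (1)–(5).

(1) is meta-diegetic: it's Callum's recollection rendered as sound; the other character can't hear it.
(2) is non-diegetic: nothing in the deck produces it and the characters don't hear it — pure soundtrack.
(3) is non-diegetic: the narrator exists outside the story world, addressing only the audience.
(4) is diegetic: Callum's footsteps are produced in the story world.
(5) nothing in the scene produces it; it's an accent added for the audience → non-diegetic.
Only (1) is meta-diegetic.

1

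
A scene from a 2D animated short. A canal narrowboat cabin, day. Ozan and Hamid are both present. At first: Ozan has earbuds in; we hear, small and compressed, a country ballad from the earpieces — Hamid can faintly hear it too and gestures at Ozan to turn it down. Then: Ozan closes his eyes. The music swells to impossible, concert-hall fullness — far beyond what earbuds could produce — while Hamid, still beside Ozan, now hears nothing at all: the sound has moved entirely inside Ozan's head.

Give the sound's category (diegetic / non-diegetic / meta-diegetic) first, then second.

First: the earbuds are a physical source both characters can hear → diegetic.
Second: the music now exists only as Ozan's subjective experience; Hamid can no longer hear it → meta-diegetic.

diegetic, meta-diegetic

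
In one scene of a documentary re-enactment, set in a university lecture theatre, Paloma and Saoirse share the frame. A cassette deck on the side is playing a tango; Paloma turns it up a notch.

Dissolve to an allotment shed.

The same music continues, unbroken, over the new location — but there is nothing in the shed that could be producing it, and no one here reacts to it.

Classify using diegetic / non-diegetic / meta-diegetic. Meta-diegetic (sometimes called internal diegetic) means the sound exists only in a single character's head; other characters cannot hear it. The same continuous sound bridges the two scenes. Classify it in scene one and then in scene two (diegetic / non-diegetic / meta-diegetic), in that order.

diegetic, non-diegetic

Scene one: a cassette deck is an on-screen source and Paloma reacts to it → diegetic.
Scene two: there is no source in the shed and no one hears it — it's now underscore → non-diegetic.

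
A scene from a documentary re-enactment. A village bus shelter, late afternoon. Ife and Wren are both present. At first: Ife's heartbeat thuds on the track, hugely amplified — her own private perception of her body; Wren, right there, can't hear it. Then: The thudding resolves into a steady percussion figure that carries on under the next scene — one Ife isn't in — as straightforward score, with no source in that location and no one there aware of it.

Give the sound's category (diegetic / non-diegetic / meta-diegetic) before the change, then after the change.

meta-diegetic, non-diegetic

Before the change: it's Ife's subjective body sound, inaudible to Wren → meta-diegetic.
After the change: detached from Ife and playing as sourceless score over a scene she isn't in — for the audience only → non-diegetic.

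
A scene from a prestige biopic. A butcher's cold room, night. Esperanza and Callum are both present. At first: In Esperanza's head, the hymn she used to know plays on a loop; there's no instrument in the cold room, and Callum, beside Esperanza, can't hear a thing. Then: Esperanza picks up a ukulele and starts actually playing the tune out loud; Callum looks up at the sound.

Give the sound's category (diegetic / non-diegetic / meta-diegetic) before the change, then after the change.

Before the change: the tune exists only as Esperanza's private memory; Callum can't hear it → meta-diegetic.
After the change: Esperanza is now producing it live on a ukulele, in the room, and Callum hears it → diegetic.

meta-diegetic, diegetic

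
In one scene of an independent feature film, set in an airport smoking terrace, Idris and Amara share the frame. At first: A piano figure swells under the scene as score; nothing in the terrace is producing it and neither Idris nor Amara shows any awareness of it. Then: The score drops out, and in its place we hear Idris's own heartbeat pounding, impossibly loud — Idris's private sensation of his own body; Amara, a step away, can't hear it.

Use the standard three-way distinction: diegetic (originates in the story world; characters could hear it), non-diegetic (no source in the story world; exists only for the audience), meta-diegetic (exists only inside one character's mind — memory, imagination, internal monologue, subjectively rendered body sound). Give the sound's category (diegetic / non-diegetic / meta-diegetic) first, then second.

First: underscore with no in-world source, inaudible to the characters → non-diegetic.
Second: the body sound is Idris's subjective perception alone — Amara can't hear it → meta-diegetic.

non-diegetic, meta-diegetic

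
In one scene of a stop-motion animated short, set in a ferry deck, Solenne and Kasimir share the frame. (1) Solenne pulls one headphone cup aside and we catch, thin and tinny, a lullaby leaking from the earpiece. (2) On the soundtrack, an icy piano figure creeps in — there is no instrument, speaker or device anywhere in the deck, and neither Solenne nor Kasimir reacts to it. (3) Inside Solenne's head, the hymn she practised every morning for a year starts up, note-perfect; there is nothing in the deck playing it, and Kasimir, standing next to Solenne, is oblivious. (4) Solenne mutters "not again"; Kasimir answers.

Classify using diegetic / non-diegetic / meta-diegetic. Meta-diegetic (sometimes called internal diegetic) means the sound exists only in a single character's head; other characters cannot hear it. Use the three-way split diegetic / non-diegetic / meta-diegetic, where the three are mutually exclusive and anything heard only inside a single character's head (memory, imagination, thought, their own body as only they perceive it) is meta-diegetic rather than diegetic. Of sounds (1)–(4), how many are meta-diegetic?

(1) the headphones are an on-screen source → diegetic.
(2) is non-diegetic: it has no source in the story world and no character can hear it — it's underscore.
(3) the music is a memory playing inside Solenne's mind alone; no real-world source, Kasimir can't hear it → meta-diegetic.
(4) on-screen dialogue — Solenne speaks and Kasimir is there to hear → diegetic.
Meta-diegetic: (3) — that's 1.

1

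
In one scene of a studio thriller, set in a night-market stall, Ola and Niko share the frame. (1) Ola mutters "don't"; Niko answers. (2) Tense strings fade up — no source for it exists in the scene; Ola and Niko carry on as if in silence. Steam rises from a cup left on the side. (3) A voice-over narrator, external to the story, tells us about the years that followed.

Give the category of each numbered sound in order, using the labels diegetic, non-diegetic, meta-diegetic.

diegetic, non-diegetic, non-diegetic

(1) is diegetic: on-screen dialogue — Ola speaks and Niko is there to hear.
(2) is non-diegetic: it has no source in the story world and no character can hear it — it's underscore.
(3) is non-diegetic: commentary laid over the scene from outside the fiction.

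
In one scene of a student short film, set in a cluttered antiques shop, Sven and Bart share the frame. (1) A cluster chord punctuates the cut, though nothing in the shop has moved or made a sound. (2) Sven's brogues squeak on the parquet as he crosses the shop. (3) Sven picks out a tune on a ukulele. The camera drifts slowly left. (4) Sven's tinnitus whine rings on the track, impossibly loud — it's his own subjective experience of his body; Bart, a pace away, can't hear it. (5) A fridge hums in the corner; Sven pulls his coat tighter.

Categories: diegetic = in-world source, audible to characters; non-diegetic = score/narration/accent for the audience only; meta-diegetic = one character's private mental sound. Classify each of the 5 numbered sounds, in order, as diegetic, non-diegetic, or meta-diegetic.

(1) it's a sound-design accent with no in-world source; no one in the scene can hear it → non-diegetic.
(2) a character's body making contact with the set — an in-world sound → diegetic.
Sound (3): the instrument and the performer are both in the scene, so diegetic.
Sound (4): it's Sven's internal bodily sensation rendered as sound; only Sven 'hears' it, so meta-diegetic.
Sound (5): it's the actual ambient sound of the location, so diegetic.

non-diegetic, diegetic, diegetic, meta-diegetic, diegetic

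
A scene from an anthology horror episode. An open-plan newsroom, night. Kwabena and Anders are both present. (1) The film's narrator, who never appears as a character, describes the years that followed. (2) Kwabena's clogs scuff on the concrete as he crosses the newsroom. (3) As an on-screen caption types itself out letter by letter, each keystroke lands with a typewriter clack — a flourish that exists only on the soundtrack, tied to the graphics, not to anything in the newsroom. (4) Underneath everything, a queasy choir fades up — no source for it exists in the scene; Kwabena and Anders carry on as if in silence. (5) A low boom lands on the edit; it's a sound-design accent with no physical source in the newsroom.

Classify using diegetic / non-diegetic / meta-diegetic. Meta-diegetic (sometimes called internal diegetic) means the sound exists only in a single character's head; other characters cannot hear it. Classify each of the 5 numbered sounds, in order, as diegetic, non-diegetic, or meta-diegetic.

(1) is non-diegetic: external voice-over — not a character, not heard by anyone in the scene.
Sound (2): it's the physical sound of Kwabena moving in the space, so diegetic.
Sound (3): sound married to a title/caption — outside the diegesis by definition, so non-diegetic.
(4) is non-diegetic: score with no on-screen or off-screen source; it exists for the audience alone.
(5) it's a sound-design accent with no in-world source; no one in the scene can hear it → non-diegetic.

non-diegetic, diegetic, non-diegetic, non-diegetic, non-diegetic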